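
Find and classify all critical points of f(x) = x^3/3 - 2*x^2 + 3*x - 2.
f'(x) = x^2 - 4*x + 3

Solve f'(x) = 0:
  Factor: x^2 - 4*x + 3 = (x - 3)*(x - 1) = 0.
  ⇒ x = 1, 3

f''(x) = 2*x - 4
Second-derivative test at each critical point:
  f''(1) = -2 < 0 → local maximum
  f''(3) = 2 > 0 → local minimum

Critical points: x = 1 (local maximum); x = 3 (local minimum)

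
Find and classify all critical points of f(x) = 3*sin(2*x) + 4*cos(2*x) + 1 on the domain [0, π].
f'(x) = -8*sin(2*x) + 6*cos(2*x)

Solve f'(x) = 0 on [0, π]:
  f'(x) = 0 ⇔ 3*cos(2*x) = 4*sin(2*x) ⇔ tan(2*x) = 3/4, i.e. 2*x = arctan(3/4) + nπ; keep the solutions lying in [0, π].
  ⇒ x = atan(3/4)/2 ≈ 0.3218, atan(3/4)/2 + pi/2 ≈ 1.8925

f''(x) = -12*sin(2*x) - 16*cos(2*x)
Second-derivative test at each critical point:
  f''(0.3218) = -20 < 0 → local maximum
  f''(1.8925) = 20 > 0 → local minimum

Critical points: x = atan(3/4)/2 ≈ 0.3218 (local maximum); x = atan(3/4)/2 + pi/2 ≈ 1.8925 (local minimum)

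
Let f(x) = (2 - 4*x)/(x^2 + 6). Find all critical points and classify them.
f'(x) = 4*(x^2 - x - 6)/(x^4 + 12*x^2 + 36)

Solve f'(x) = 0:
  f'(x) = 4*(x - 3)*(x + 2)/(x^2 + 6)^2; the denominator is positive wherever f is defined, so f'(x) = 0 ⇔ 4*x^2 - 4*x - 24 = 0.
  Factor: 4*x^2 - 4*x - 24 = 4*(x - 3)*(x + 2) = 0.
  ⇒ x = -2, 3

f''(x) = 4*(4*x^2*(1 - 2*x) + (6*x - 1)*(x^2 + 6))/(x^2 + 6)^3
Second-derivative test at each critical point:
  f''(-2) = -1/5 < 0 → local maximum
  f''(3) = 4/45 > 0 → local minimum

Critical points: x = -2 (local maximum); x = 3 (local minimum)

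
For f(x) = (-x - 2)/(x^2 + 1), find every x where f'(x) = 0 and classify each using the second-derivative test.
f'(x) = (-x^2 + 2*x*(x + 2) - 1)/(x^2 + 1)^2

Solve f'(x) = 0:
  f'(x) = (x^2 + 4*x - 1)/(x^2 + 1)^2; the denominator is positive wherever f is defined, so f'(x) = 0 ⇔ x^2 + 4*x - 1 = 0.
  x^2 + 4*x - 1 = 0 has no rational roots; quadratic formula: x = (-4 ± √20)/2.
  ⇒ x = -sqrt(5) - 2 ≈ -4.2361, -2 + sqrt(5) ≈ 0.2361

f''(x) = 2*(-4*x^2*(x + 2) + (3*x + 2)*(x^2 + 1))/(x^2 + 1)^3
Second-derivative test at each critical point:
  f''(-4.2361) = -0.0125 < 0 → local maximum
  f''(0.2361) = 4.0125 > 0 → local minimum

Critical points: x = -sqrt(5) - 2 ≈ -4.2361 (local maximum); x = -2 + sqrt(5) ≈ 0.2361 (local minimum)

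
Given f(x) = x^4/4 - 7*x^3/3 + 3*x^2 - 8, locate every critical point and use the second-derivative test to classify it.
f'(x) = x*(x^2 - 7*x + 6)

Solve f'(x) = 0:
  Factor: x^3 - 7*x^2 + 6*x = x*(x - 6)*(x - 1) = 0.
  ⇒ x = 0, 1, 6

f''(x) = 3*x^2 - 14*x + 6
Second-derivative test at each critical point:
  f''(0) = 6 > 0 → local minimum
  f''(1) = -5 < 0 → local maximum
  f''(6) = 30 > 0 → local minimum

Critical points: x = 0 (local minimum); x = 1 (local maximum); x = 6 (local minimum)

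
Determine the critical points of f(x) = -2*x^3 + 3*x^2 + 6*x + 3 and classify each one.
f'(x) = -6*x^2 + 6*x + 6

Solve f'(x) = 0:
  Factor: -6*x^2 + 6*x + 6 = -6*(x^2 - x - 1); x^2 - x - 1 = 0 has no rational roots; quadratic formula: x = (1 ± √5)/2.
  ⇒ x = 1/2 - sqrt(5)/2 ≈ -0.6180, 1/2 + sqrt(5)/2 ≈ 1.6180

f''(x) = 6 - 12*x
Second-derivative test at each critical point:
  f''(-0.6180) = 13.4164 > 0 → local minimum
  f''(1.6180) = -13.4164 < 0 → local maximum

Critical points: x = 1/2 - sqrt(5)/2 ≈ -0.6180 (local minimum); x = 1/2 + sqrt(5)/2 ≈ 1.6180 (local maximum)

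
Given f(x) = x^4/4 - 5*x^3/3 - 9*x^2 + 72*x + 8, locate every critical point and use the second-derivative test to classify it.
f'(x) = x^3 - 5*x^2 - 18*x + 72

Solve f'(x) = 0:
  Factor: x^3 - 5*x^2 - 18*x + 72 = (x - 6)*(x - 3)*(x + 4) = 0.
  ⇒ x = -4, 3, 6

f''(x) = 3*x^2 - 10*x - 18
Second-derivative test at each critical point:
  f''(-4) = 70 > 0 → local minimum
  f''(3) = -21 < 0 → local maximum
  f''(6) = 30 > 0 → local minimum

Critical points: x = -4 (local minimum); x = 3 (local maximum); x = 6 (local minimum)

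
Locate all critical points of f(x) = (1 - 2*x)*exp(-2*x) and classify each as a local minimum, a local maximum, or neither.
f'(x) = 4*(x - 1)*exp(-2*x)

Solve f'(x) = 0:
  f'(x) = (4*x - 4)·exp(-2*x) and exp(-2*x) > 0 for every x, so f'(x) = 0 ⇔ 4*x - 4 = 0.
  Factor: 4*x - 4 = 4*(x - 1) = 0.
  ⇒ x = 1

f''(x) = 4*(3 - 2*x)*exp(-2*x)
Second-derivative test at each critical point:
  f''(1) = 0.5413 > 0 → local minimum

Critical points: x = 1 (local minimum)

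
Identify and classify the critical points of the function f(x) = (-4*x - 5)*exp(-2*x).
f'(x) = 2*(4*x + 3)*exp(-2*x)

Solve f'(x) = 0:
  f'(x) = (8*x + 6)·exp(-2*x) and exp(-2*x) > 0 for every x, so f'(x) = 0 ⇔ 8*x + 6 = 0.
  Factor: 8*x + 6 = 2*(4*x + 3) = 0.
  ⇒ x = -3/4

f''(x) = 4*(-4*x - 1)*exp(-2*x)
Second-derivative test at each critical point:
  f''(-3/4) = 35.8535 > 0 → local minimum

Critical points: x = -3/4 (local minimum)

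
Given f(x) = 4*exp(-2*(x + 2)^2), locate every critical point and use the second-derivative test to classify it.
f'(x) = 16*(-x - 2)*exp(-2*(x + 2)^2)

Solve f'(x) = 0:
  f'(x) = (-16*x - 32)·exp(-2*(x + 2)^2) and exp(-2*(x + 2)^2) > 0 for every x, so f'(x) = 0 ⇔ -16*x - 32 = 0.
  Factor: -16*x - 32 = -16*(x + 2) = 0.
  ⇒ x = -2

f''(x) = 16*(4*(x + 2)^2 - 1)*exp(-2*(x + 2)^2)
Second-derivative test at each critical point:
  f''(-2) = -16 < 0 → local maximum

Critical points: x = -2 (local maximum)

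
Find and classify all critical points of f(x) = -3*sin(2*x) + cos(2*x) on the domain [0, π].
f'(x) = -2*sin(2*x) - 6*cos(2*x)

Solve f'(x) = 0 on [0, π]:
  f'(x) = 0 ⇔ -3*cos(2*x) = sin(2*x) ⇔ tan(2*x) = -3, i.e. 2*x = arctan(-3) + nπ; keep the solutions lying in [0, π].
  ⇒ x = -atan(3)/2 + pi/2 ≈ 0.9463, pi - atan(3)/2 ≈ 2.5171

f''(x) = 12*sin(2*x) - 4*cos(2*x)
Second-derivative test at each critical point:
  f''(0.9463) = 12.6491 > 0 → local minimum
  f''(2.5171) = -12.6491 < 0 → local maximum

Critical points: x = -atan(3)/2 + pi/2 ≈ 0.9463 (local minimum); x = pi - atan(3)/2 ≈ 2.5171 (local maximum)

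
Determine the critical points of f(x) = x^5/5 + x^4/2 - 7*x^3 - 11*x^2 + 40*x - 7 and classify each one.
f'(x) = x^4 + 2*x^3 - 21*x^2 - 22*x + 40

Solve f'(x) = 0:
  Factor: x^4 + 2*x^3 - 21*x^2 - 22*x + 40 = (x - 4)*(x - 1)*(x + 2)*(x + 5) = 0.
  ⇒ x = -5, -2, 1, 4

f''(x) = 4*x^3 + 6*x^2 - 42*x - 22
Second-derivative test at each critical point:
  f''(-5) = -162 < 0 → local maximum
  f''(-2) = 54 > 0 → local minimum
  f''(1) = -54 < 0 → local maximum
  f''(4) = 162 > 0 → local minimum

Critical points: x = -5 (local maximum); x = -2 (local minimum); x = 1 (local maximum); x = 4 (local minimum)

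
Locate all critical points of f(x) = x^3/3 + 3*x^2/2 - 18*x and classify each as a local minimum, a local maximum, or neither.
f'(x) = x^2 + 3*x - 18

Solve f'(x) = 0:
  Factor: x^2 + 3*x - 18 = (x - 3)*(x + 6) = 0.
  ⇒ x = -6, 3

f''(x) = 2*x + 3
Second-derivative test at each critical point:
  f''(-6) = -9 < 0 → local maximum
  f''(3) = 9 > 0 → local minimum

Critical points: x = -6 (local maximum); x = 3 (local minimum)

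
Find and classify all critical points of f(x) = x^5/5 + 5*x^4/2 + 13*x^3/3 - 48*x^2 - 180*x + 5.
f'(x) = x^4 + 10*x^3 + 13*x^2 - 96*x - 180

Solve f'(x) = 0:
  Factor: x^4 + 10*x^3 + 13*x^2 - 96*x - 180 = (x - 3)*(x + 2)*(x + 5)*(x + 6) = 0.
  ⇒ x = -6, -5, -2, 3

f''(x) = 4*x^3 + 30*x^2 + 26*x - 96
Second-derivative test at each critical point:
  f''(-6) = -36 < 0 → local maximum
  f''(-5) = 24 > 0 → local minimum
  f''(-2) = -60 < 0 → local maximum
  f''(3) = 360 > 0 → local minimum

Critical points: x = -6 (local maximum); x = -5 (local minimum); x = -2 (local maximum); x = 3 (local minimum)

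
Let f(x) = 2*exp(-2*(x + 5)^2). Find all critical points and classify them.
f'(x) = 8*(-x - 5)*exp(-2*(x + 5)^2)

Solve f'(x) = 0:
  f'(x) = (-8*x - 40)·exp(-2*(x + 5)^2) and exp(-2*(x + 5)^2) > 0 for every x, so f'(x) = 0 ⇔ -8*x - 40 = 0.
  Factor: -8*x - 40 = -8*(x + 5) = 0.
  ⇒ x = -5

f''(x) = 8*(4*(x + 5)^2 - 1)*exp(-2*(x + 5)^2)
Second-derivative test at each critical point:
  f''(-5) = -8 < 0 → local maximum

Critical points: x = -5 (local maximum)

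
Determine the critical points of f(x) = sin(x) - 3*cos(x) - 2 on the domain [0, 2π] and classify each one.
f'(x) = 3*sin(x) + cos(x)

Solve f'(x) = 0 on [0, 2π]:
  f'(x) = 0 ⇔ cos(x) = -3*sin(x) ⇔ tan(x) = -1/3, i.e. x = arctan(-1/3) + nπ; keep the solutions lying in [0, 2π].
  ⇒ x = pi - atan(1/3) ≈ 2.8198, -atan(1/3) + 2*pi ≈ 5.9614

f''(x) = -sin(x) + 3*cos(x)
Second-derivative test at each critical point:
  f''(2.8198) = -3.1623 < 0 → local maximum
  f''(5.9614) = 3.1623 > 0 → local minimum

Critical points: x = pi - atan(1/3) ≈ 2.8198 (local maximum); x = -atan(1/3) + 2*pi ≈ 5.9614 (local minimum)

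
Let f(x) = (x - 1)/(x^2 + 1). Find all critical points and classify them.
f'(x) = (x^2 - 2*x*(x - 1) + 1)/(x^2 + 1)^2

Solve f'(x) = 0:
  f'(x) = -(x^2 - 2*x - 1)/(x^2 + 1)^2; the denominator is positive wherever f is defined, so f'(x) = 0 ⇔ -x^2 + 2*x + 1 = 0.
  x^2 - 2*x - 1 = 0 has no rational roots; quadratic formula: x = (2 ± √8)/2.
  ⇒ x = 1 - sqrt(2) ≈ -0.4142, 1 + sqrt(2) ≈ 2.4142

f''(x) = 2*(4*x^2*(x - 1) + (1 - 3*x)*(x^2 + 1))/(x^2 + 1)^3
Second-derivative test at each critical point:
  f''(-0.4142) = 2.0607 > 0 → local minimum
  f''(2.4142) = -0.0607 < 0 → local maximum

Critical points: x = 1 - sqrt(2) ≈ -0.4142 (local minimum); x = 1 + sqrt(2) ≈ 2.4142 (local maximum)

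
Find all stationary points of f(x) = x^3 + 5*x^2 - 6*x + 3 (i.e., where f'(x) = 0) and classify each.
f'(x) = 3*x^2 + 10*x - 6

Solve f'(x) = 0:
  3*x^2 + 10*x - 6 = 0 has no rational roots; quadratic formula: x = (-10 ± √172)/6.
  ⇒ x = -sqrt(43)/3 - 5/3 ≈ -3.8525, -5/3 + sqrt(43)/3 ≈ 0.5191

f''(x) = 6*x + 10
Second-derivative test at each critical point:
  f''(-3.8525) = -13.1149 < 0 → local maximum
  f''(0.5191) = 13.1149 > 0 → local minimum

Critical points: x = -sqrt(43)/3 - 5/3 ≈ -3.8525 (local maximum); x = -5/3 + sqrt(43)/3 ≈ 0.5191 (local minimum)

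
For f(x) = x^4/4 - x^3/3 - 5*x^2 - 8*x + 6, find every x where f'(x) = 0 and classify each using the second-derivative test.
f'(x) = x^3 - x^2 - 10*x - 8

Solve f'(x) = 0:
  Factor: x^3 - x^2 - 10*x - 8 = (x - 4)*(x + 1)*(x + 2) = 0.
  ⇒ x = -2, -1, 4

f''(x) = 3*x^2 - 2*x - 10
Second-derivative test at each critical point:
  f''(-2) = 6 > 0 → local minimum
  f''(-1) = -5 < 0 → local maximum
  f''(4) = 30 > 0 → local minimum

Critical points: x = -2 (local minimum); x = -1 (local maximum); x = 4 (local minimum)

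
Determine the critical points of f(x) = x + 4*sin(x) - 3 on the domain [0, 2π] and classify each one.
f'(x) = 4*cos(x) + 1

Solve f'(x) = 0 on [0, 2π]:
  f'(x) = 0 ⇔ cos(x) = -1/4, i.e. x = ±arccos(-1/4) + 2nπ; keep the solutions lying in [0, 2π].
  ⇒ x = acos(-1/4) ≈ 1.8235, -acos(-1/4) + 2*pi ≈ 4.4597

f''(x) = -4*sin(x)
Second-derivative test at each critical point:
  f''(1.8235) = -3.8730 < 0 → local maximum
  f''(4.4597) = 3.8730 > 0 → local minimum

Critical points: x = acos(-1/4) ≈ 1.8235 (local maximum); x = -acos(-1/4) + 2*pi ≈ 4.4597 (local minimum)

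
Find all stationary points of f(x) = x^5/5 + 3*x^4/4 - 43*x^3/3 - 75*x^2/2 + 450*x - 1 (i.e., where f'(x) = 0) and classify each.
f'(x) = x^4 + 3*x^3 - 43*x^2 - 75*x + 450

Solve f'(x) = 0:
  Factor: x^4 + 3*x^3 - 43*x^2 - 75*x + 450 = (x - 5)*(x - 3)*(x + 5)*(x + 6) = 0.
  ⇒ x = -6, -5, 3, 5

f''(x) = 4*x^3 + 9*x^2 - 86*x - 75
Second-derivative test at each critical point:
  f''(-6) = -99 < 0 → local maximum
  f''(-5) = 80 > 0 → local minimum
  f''(3) = -144 < 0 → local maximum
  f''(5) = 220 > 0 → local minimum

Critical points: x = -6 (local maximum); x = -5 (local minimum); x = 3 (local maximum); x = 5 (local minimum)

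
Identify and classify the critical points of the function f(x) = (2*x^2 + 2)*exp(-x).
f'(x) = 2*(-x^2 + 2*x - 1)*exp(-x)

Solve f'(x) = 0:
  f'(x) = (-2*x^2 + 4*x - 2)·exp(-x) and exp(-x) > 0 for every x, so f'(x) = 0 ⇔ -2*x^2 + 4*x - 2 = 0.
  Factor: -2*x^2 + 4*x - 2 = -2*(x - 1)^2 = 0.
  ⇒ x = 1

f''(x) = 2*(x^2 - 4*x + 3)*exp(-x)
Second-derivative test at each critical point:
  f''(1) = 0, so the second-derivative test is inconclusive; use the first-derivative test: f'(3/4) = -0.0590, f'(5/4) = -0.0358 — f' is negative on both sides (no sign change) → neither a local maximum nor a local minimum

Critical points: x = 1 (neither)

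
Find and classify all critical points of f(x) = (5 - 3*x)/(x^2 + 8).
f'(x) = (3*x^2 - 10*x - 24)/(x^4 + 16*x^2 + 64)

Solve f'(x) = 0:
  f'(x) = (3*x^2 - 10*x - 24)/(x^2 + 8)^2; the denominator is positive wherever f is defined, so f'(x) = 0 ⇔ 3*x^2 - 10*x - 24 = 0.
  3*x^2 - 10*x - 24 = 0 has no rational roots; quadratic formula: x = (10 ± √388)/6.
  ⇒ x = 5/3 - sqrt(97)/3 ≈ -1.6163, 5/3 + sqrt(97)/3 ≈ 4.9496

f''(x) = 2*(4*x^2*(5 - 3*x) + (9*x - 5)*(x^2 + 8))/(x^2 + 8)^3
Second-derivative test at each critical point:
  f''(-1.6163) = -0.1749 < 0 → local maximum
  f''(4.9496) = 0.0187 > 0 → local minimum

Critical points: x = 5/3 - sqrt(97)/3 ≈ -1.6163 (local maximum); x = 5/3 + sqrt(97)/3 ≈ 4.9496 (local minimum)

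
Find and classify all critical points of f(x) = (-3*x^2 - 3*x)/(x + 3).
f'(x) = 3*(-x^2 - 6*x - 3)/(x^2 + 6*x + 9)

Solve f'(x) = 0:
  f'(x) = -3*(x^2 + 6*x + 3)/(x + 3)^2; the denominator is positive wherever f is defined, so f'(x) = 0 ⇔ -3*x^2 - 18*x - 9 = 0.
  Factor: -3*x^2 - 18*x - 9 = -3*(x^2 + 6*x + 3); x^2 + 6*x + 3 = 0 has no rational roots; quadratic formula: x = (-6 ± √24)/2.
  ⇒ x = -3 - sqrt(6) ≈ -5.4495, -3 + sqrt(6) ≈ -0.5505

f''(x) = -36/(x^3 + 9*x^2 + 27*x + 27)
Second-derivative test at each critical point:
  f''(-5.4495) = 2.4495 > 0 → local minimum
  f''(-0.5505) = -2.4495 < 0 → local maximum

Critical points: x = -3 - sqrt(6) ≈ -5.4495 (local minimum); x = -3 + sqrt(6) ≈ -0.5505 (local maximum)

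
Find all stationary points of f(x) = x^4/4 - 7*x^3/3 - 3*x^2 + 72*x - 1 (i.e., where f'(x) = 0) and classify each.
f'(x) = x^3 - 7*x^2 - 6*x + 72

Solve f'(x) = 0:
  Factor: x^3 - 7*x^2 - 6*x + 72 = (x - 6)*(x - 4)*(x + 3) = 0.
  ⇒ x = -3, 4, 6

f''(x) = 3*x^2 - 14*x - 6
Second-derivative test at each critical point:
  f''(-3) = 63 > 0 → local minimum
  f''(4) = -14 < 0 → local maximum
  f''(6) = 18 > 0 → local minimum

Critical points: x = -3 (local minimum); x = 4 (local maximum); x = 6 (local minimum)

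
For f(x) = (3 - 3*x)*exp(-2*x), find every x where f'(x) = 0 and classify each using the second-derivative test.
f'(x) = 3*(2*x - 3)*exp(-2*x)

Solve f'(x) = 0:
  f'(x) = (6*x - 9)·exp(-2*x) and exp(-2*x) > 0 for every x, so f'(x) = 0 ⇔ 6*x - 9 = 0.
  Factor: 6*x - 9 = 3*(2*x - 3) = 0.
  ⇒ x = 3/2

f''(x) = 12*(2 - x)*exp(-2*x)
Second-derivative test at each critical point:
  f''(3/2) = 0.2987 > 0 → local minimum

Critical points: x = 3/2 (local minimum)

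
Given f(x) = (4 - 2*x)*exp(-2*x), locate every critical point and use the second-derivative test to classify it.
f'(x) = 2*(2*x - 5)*exp(-2*x)

Solve f'(x) = 0:
  f'(x) = (4*x - 10)·exp(-2*x) and exp(-2*x) > 0 for every x, so f'(x) = 0 ⇔ 4*x - 10 = 0.
  Factor: 4*x - 10 = 2*(2*x - 5) = 0.
  ⇒ x = 5/2

f''(x) = 8*(3 - x)*exp(-2*x)
Second-derivative test at each critical point:
  f''(5/2) = 0.0270 > 0 → local minimum

Critical points: x = 5/2 (local minimum)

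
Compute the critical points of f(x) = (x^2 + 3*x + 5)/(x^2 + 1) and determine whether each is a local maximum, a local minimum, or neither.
f'(x) = (-3*x^2 - 8*x + 3)/(x^4 + 2*x^2 + 1)

Solve f'(x) = 0:
  f'(x) = -(x + 3)*(3*x - 1)/(x^2 + 1)^2; the denominator is positive wherever f is defined, so f'(x) = 0 ⇔ -3*x^2 - 8*x + 3 = 0.
  Factor: -3*x^2 - 8*x + 3 = -(x + 3)*(3*x - 1) = 0.
  ⇒ x = -3, 1/3

f''(x) = 2*(3*x^3 + 12*x^2 - 9*x - 4)/(x^6 + 3*x^4 + 3*x^2 + 1)
Second-derivative test at each critical point:
  f''(-3) = 1/10 > 0 → local minimum
  f''(1/3) = -81/10 < 0 → local maximum

Critical points: x = -3 (local minimum); x = 1/3 (local maximum)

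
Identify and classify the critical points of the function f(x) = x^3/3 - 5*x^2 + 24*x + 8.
f'(x) = x^2 - 10*x + 24

Solve f'(x) = 0:
  Factor: x^2 - 10*x + 24 = (x - 6)*(x - 4) = 0.
  ⇒ x = 4, 6

f''(x) = 2*x - 10
Second-derivative test at each critical point:
  f''(4) = -2 < 0 → local maximum
  f''(6) = 2 > 0 → local minimum

Critical points: x = 4 (local maximum); x = 6 (local minimum)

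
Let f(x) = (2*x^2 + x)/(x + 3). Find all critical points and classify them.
f'(x) = (2*x^2 + 12*x + 3)/(x^2 + 6*x + 9)

Solve f'(x) = 0:
  f'(x) = (2*x^2 + 12*x + 3)/(x + 3)^2; the denominator is positive wherever f is defined, so f'(x) = 0 ⇔ 2*x^2 + 12*x + 3 = 0.
  2*x^2 + 12*x + 3 = 0 has no rational roots; quadratic formula: x = (-12 ± √120)/4.
  ⇒ x = -3 - sqrt(30)/2 ≈ -5.7386, -3 + sqrt(30)/2 ≈ -0.2614

f''(x) = 30/(x^3 + 9*x^2 + 27*x + 27)
Second-derivative test at each critical point:
  f''(-5.7386) = -1.4606 < 0 → local maximum
  f''(-0.2614) = 1.4606 > 0 → local minimum

Critical points: x = -3 - sqrt(30)/2 ≈ -5.7386 (local maximum); x = -3 + sqrt(30)/2 ≈ -0.2614 (local minimum)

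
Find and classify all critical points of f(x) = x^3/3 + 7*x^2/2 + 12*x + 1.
f'(x) = x^2 + 7*x + 12

Solve f'(x) = 0:
  Factor: x^2 + 7*x + 12 = (x + 3)*(x + 4) = 0.
  ⇒ x = -4, -3

f''(x) = 2*x + 7
Second-derivative test at each critical point:
  f''(-4) = -1 < 0 → local maximum
  f''(-3) = 1 > 0 → local minimum

Critical points: x = -4 (local maximum); x = -3 (local minimum)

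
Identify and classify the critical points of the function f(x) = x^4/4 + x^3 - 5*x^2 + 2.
f'(x) = x*(x^2 + 3*x - 10)

Solve f'(x) = 0:
  Factor: x^3 + 3*x^2 - 10*x = x*(x - 2)*(x + 5) = 0.
  ⇒ x = -5, 0, 2

f''(x) = 3*x^2 + 6*x - 10
Second-derivative test at each critical point:
  f''(-5) = 35 > 0 → local minimum
  f''(0) = -10 < 0 → local maximum
  f''(2) = 14 > 0 → local minimum

Critical points: x = -5 (local minimum); x = 0 (local maximum); x = 2 (local minimum)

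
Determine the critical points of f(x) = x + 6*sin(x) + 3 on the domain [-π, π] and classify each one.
f'(x) = 6*cos(x) + 1

Solve f'(x) = 0 on [-π, π]:
  f'(x) = 0 ⇔ cos(x) = -1/6, i.e. x = ±arccos(-1/6) + 2nπ; keep the solutions lying in [-π, π].
  ⇒ x = -acos(-1/6) ≈ -1.7382, acos(-1/6) ≈ 1.7382

f''(x) = -6*sin(x)
Second-derivative test at each critical point:
  f''(-1.7382) = 5.9161 > 0 → local minimum
  f''(1.7382) = -5.9161 < 0 → local maximum

Critical points: x = -acos(-1/6) ≈ -1.7382 (local minimum); x = acos(-1/6) ≈ 1.7382 (local maximum)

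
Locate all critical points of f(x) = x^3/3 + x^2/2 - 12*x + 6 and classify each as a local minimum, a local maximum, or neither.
f'(x) = x^2 + x - 12

Solve f'(x) = 0:
  Factor: x^2 + x - 12 = (x - 3)*(x + 4) = 0.
  ⇒ x = -4, 3

f''(x) = 2*x + 1
Second-derivative test at each critical point:
  f''(-4) = -7 < 0 → local maximum
  f''(3) = 7 > 0 → local minimum

Critical points: x = -4 (local maximum); x = 3 (local minimum)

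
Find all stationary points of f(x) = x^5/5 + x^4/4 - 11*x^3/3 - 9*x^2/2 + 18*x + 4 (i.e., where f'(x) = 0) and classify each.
f'(x) = x^4 + x^3 - 11*x^2 - 9*x + 18

Solve f'(x) = 0:
  Factor: x^4 + x^3 - 11*x^2 - 9*x + 18 = (x - 3)*(x - 1)*(x + 2)*(x + 3) = 0.
  ⇒ x = -3, -2, 1, 3

f''(x) = 4*x^3 + 3*x^2 - 22*x - 9
Second-derivative test at each critical point:
  f''(-3) = -24 < 0 → local maximum
  f''(-2) = 15 > 0 → local minimum
  f''(1) = -24 < 0 → local maximum
  f''(3) = 60 > 0 → local minimum

Critical points: x = -3 (local maximum); x = -2 (local minimum); x = 1 (local maximum); x = 3 (local minimum)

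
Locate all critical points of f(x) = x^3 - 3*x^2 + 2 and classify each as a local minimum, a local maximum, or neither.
f'(x) = 3*x*(x - 2)

Solve f'(x) = 0:
  Factor: 3*x^2 - 6*x = 3*x*(x - 2) = 0.
  ⇒ x = 0, 2

f''(x) = 6*x - 6
Second-derivative test at each critical point:
  f''(0) = -6 < 0 → local maximum
  f''(2) = 6 > 0 → local minimum

Critical points: x = 0 (local maximum); x = 2 (local minimum)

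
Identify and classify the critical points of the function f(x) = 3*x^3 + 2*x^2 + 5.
f'(x) = x*(9*x + 4)

Solve f'(x) = 0:
  Factor: 9*x^2 + 4*x = x*(9*x + 4) = 0.
  ⇒ x = -4/9, 0

f''(x) = 18*x + 4
Second-derivative test at each critical point:
  f''(-4/9) = -4 < 0 → local maximum
  f''(0) = 4 > 0 → local minimum

Critical points: x = -4/9 (local maximum); x = 0 (local minimum)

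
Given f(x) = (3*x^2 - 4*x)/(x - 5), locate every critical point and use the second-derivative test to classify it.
f'(x) = (3*x^2 - 30*x + 20)/(x^2 - 10*x + 25)

Solve f'(x) = 0:
  f'(x) = (3*x^2 - 30*x + 20)/(x - 5)^2; the denominator is positive wherever f is defined, so f'(x) = 0 ⇔ 3*x^2 - 30*x + 20 = 0.
  3*x^2 - 30*x + 20 = 0 has no rational roots; quadratic formula: x = (30 ± √660)/6.
  ⇒ x = 5 - sqrt(165)/3 ≈ 0.7183, sqrt(165)/3 + 5 ≈ 9.2817

f''(x) = 110/(x^3 - 15*x^2 + 75*x - 125)
Second-derivative test at each critical point:
  f''(0.7183) = -1.4013 < 0 → local maximum
  f''(9.2817) = 1.4013 > 0 → local minimum

Critical points: x = 5 - sqrt(165)/3 ≈ 0.7183 (local maximum); x = sqrt(165)/3 + 5 ≈ 9.2817 (local minimum)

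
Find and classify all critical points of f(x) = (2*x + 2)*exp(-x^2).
f'(x) = 2*(-2*x*(x + 1) + 1)*exp(-x^2)

Solve f'(x) = 0:
  f'(x) = (-4*x^2 - 4*x + 2)·exp(-x^2) and exp(-x^2) > 0 for every x, so f'(x) = 0 ⇔ -4*x^2 - 4*x + 2 = 0.
  Factor: -4*x^2 - 4*x + 2 = -2*(2*x^2 + 2*x - 1); 2*x^2 + 2*x - 1 = 0 has no rational roots; quadratic formula: x = (-2 ± √12)/4.
  ⇒ x = -sqrt(3)/2 - 1/2 ≈ -1.3660, -1/2 + sqrt(3)/2 ≈ 0.3660

f''(x) = 4*(2*x^2*(x + 1) - 3*x - 1)*exp(-x^2)
Second-derivative test at each critical point:
  f''(-1.3660) = 1.0721 > 0 → local minimum
  f''(0.3660) = -6.0595 < 0 → local maximum

Critical points: x = -sqrt(3)/2 - 1/2 ≈ -1.3660 (local minimum); x = -1/2 + sqrt(3)/2 ≈ 0.3660 (local maximum)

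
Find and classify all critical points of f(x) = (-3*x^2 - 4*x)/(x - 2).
f'(x) = (-3*x^2 + 12*x + 8)/(x^2 - 4*x + 4)

Solve f'(x) = 0:
  f'(x) = -(3*x^2 - 12*x - 8)/(x - 2)^2; the denominator is positive wherever f is defined, so f'(x) = 0 ⇔ -3*x^2 + 12*x + 8 = 0.
  3*x^2 - 12*x - 8 = 0 has no rational roots; quadratic formula: x = (12 ± √240)/6.
  ⇒ x = 2 - 2*sqrt(15)/3 ≈ -0.5820, 2 + 2*sqrt(15)/3 ≈ 4.5820

f''(x) = -40/(x^3 - 6*x^2 + 12*x - 8)
Second-derivative test at each critical point:
  f''(-0.5820) = 2.3238 > 0 → local minimum
  f''(4.5820) = -2.3238 < 0 → local maximum

Critical points: x = 2 - 2*sqrt(15)/3 ≈ -0.5820 (local minimum); x = 2 + 2*sqrt(15)/3 ≈ 4.5820 (local maximum)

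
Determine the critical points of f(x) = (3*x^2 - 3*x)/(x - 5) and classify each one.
f'(x) = 3*(x^2 - 10*x + 5)/(x^2 - 10*x + 25)

Solve f'(x) = 0:
  f'(x) = 3*(x^2 - 10*x + 5)/(x - 5)^2; the denominator is positive wherever f is defined, so f'(x) = 0 ⇔ 3*x^2 - 30*x + 15 = 0.
  Factor: 3*x^2 - 30*x + 15 = 3*(x^2 - 10*x + 5); x^2 - 10*x + 5 = 0 has no rational roots; quadratic formula: x = (10 ± √80)/2.
  ⇒ x = 5 - 2*sqrt(5) ≈ 0.5279, 2*sqrt(5) + 5 ≈ 9.4721

f''(x) = 120/(x^3 - 15*x^2 + 75*x - 125)
Second-derivative test at each critical point:
  f''(0.5279) = -1.3416 < 0 → local maximum
  f''(9.4721) = 1.3416 > 0 → local minimum

Critical points: x = 5 - 2*sqrt(5) ≈ 0.5279 (local maximum); x = 2*sqrt(5) + 5 ≈ 9.4721 (local minimum)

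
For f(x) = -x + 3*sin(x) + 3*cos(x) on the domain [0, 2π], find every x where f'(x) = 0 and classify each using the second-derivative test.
f'(x) = 3*sqrt(2)*cos(x + pi/4) - 1

Solve f'(x) = 0 on [0, 2π]:
  f'(x) = 0 ⇔ -3*sin(x) + 3*cos(x) = 1. Write the left side as R·cos(x + φ) with R = √(3² + 3²) = 3*sqrt(2), cos φ = sqrt(2)/2, sin φ = sqrt(2)/2; then cos(x + φ) = sqrt(2)/6. Solve for x and keep the solutions lying in [0, 2π].
  ⇒ x = atan((-1 + sqrt(17))/(1 + sqrt(17))) ≈ 0.5475, atan((-sqrt(17) - 1)/(1 - sqrt(17))) + pi ≈ 4.1649

f''(x) = -3*sqrt(2)*sin(x + pi/4)
Second-derivative test at each critical point:
  f''(0.5475) = -4.1231 < 0 → local maximum
  f''(4.1649) = 4.1231 > 0 → local minimum

Critical points: x = atan((-1 + sqrt(17))/(1 + sqrt(17))) ≈ 0.5475 (local maximum); x = atan((-sqrt(17) - 1)/(1 - sqrt(17))) + pi ≈ 4.1649 (local minimum)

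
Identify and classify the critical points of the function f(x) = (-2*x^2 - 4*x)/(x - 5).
f'(x) = 2*(-x^2 + 10*x + 10)/(x^2 - 10*x + 25)

Solve f'(x) = 0:
  f'(x) = -2*(x^2 - 10*x - 10)/(x - 5)^2; the denominator is positive wherever f is defined, so f'(x) = 0 ⇔ -2*x^2 + 20*x + 20 = 0.
  Factor: -2*x^2 + 20*x + 20 = -2*(x^2 - 10*x - 10); x^2 - 10*x - 10 = 0 has no rational roots; quadratic formula: x = (10 ± √140)/2.
  ⇒ x = 5 - sqrt(35) ≈ -0.9161, 5 + sqrt(35) ≈ 10.9161

f''(x) = -140/(x^3 - 15*x^2 + 75*x - 125)
Second-derivative test at each critical point:
  f''(-0.9161) = 0.6761 > 0 → local minimum
  f''(10.9161) = -0.6761 < 0 → local maximum

Critical points: x = 5 - sqrt(35) ≈ -0.9161 (local minimum); x = 5 + sqrt(35) ≈ 10.9161 (local maximum)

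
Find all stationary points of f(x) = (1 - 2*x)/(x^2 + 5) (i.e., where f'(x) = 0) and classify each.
f'(x) = 2*(x^2 - x - 5)/(x^4 + 10*x^2 + 25)

Solve f'(x) = 0:
  f'(x) = 2*(x^2 - x - 5)/(x^2 + 5)^2; the denominator is positive wherever f is defined, so f'(x) = 0 ⇔ 2*x^2 - 2*x - 10 = 0.
  Factor: 2*x^2 - 2*x - 10 = 2*(x^2 - x - 5); x^2 - x - 5 = 0 has no rational roots; quadratic formula: x = (1 ± √21)/2.
  ⇒ x = 1/2 - sqrt(21)/2 ≈ -1.7913, 1/2 + sqrt(21)/2 ≈ 2.7913

f''(x) = 2*(4*x^2*(1 - 2*x) + (6*x - 1)*(x^2 + 5))/(x^2 + 5)^3
Second-derivative test at each critical point:
  f''(-1.7913) = -0.1360 < 0 → local maximum
  f''(2.7913) = 0.0560 > 0 → local minimum

Critical points: x = 1/2 - sqrt(21)/2 ≈ -1.7913 (local maximum); x = 1/2 + sqrt(21)/2 ≈ 2.7913 (local minimum)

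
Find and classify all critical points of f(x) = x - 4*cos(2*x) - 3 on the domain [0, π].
f'(x) = 8*sin(2*x) + 1

Solve f'(x) = 0 on [0, π]:
  f'(x) = 0 ⇔ sin(2*x) = -1/8, i.e. 2*x = arcsin(-1/8) + 2nπ or 2*x = π − arcsin(-1/8) + 2nπ; keep the solutions lying in [0, π].
  ⇒ x = asin(1/8)/2 + pi/2 ≈ 1.6335, pi - asin(1/8)/2 ≈ 3.0789

f''(x) = 16*cos(2*x)
Second-derivative test at each critical point:
  f''(1.6335) = -15.8745 < 0 → local maximum
  f''(3.0789) = 15.8745 > 0 → local minimum

Critical points: x = asin(1/8)/2 + pi/2 ≈ 1.6335 (local maximum); x = pi - asin(1/8)/2 ≈ 3.0789 (local minimum)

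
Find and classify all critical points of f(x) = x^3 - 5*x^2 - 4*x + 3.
f'(x) = 3*x^2 - 10*x - 4

Solve f'(x) = 0:
  3*x^2 - 10*x - 4 = 0 has no rational roots; quadratic formula: x = (10 ± √148)/6.
  ⇒ x = 5/3 - sqrt(37)/3 ≈ -0.3609, 5/3 + sqrt(37)/3 ≈ 3.6943

f''(x) = 6*x - 10
Second-derivative test at each critical point:
  f''(-0.3609) = -12.1655 < 0 → local maximum
  f''(3.6943) = 12.1655 > 0 → local minimum

Critical points: x = 5/3 - sqrt(37)/3 ≈ -0.3609 (local maximum); x = 5/3 + sqrt(37)/3 ≈ 3.6943 (local minimum)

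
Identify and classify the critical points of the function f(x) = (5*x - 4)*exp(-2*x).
f'(x) = (13 - 10*x)*exp(-2*x)

Solve f'(x) = 0:
  f'(x) = (13 - 10*x)·exp(-2*x) and exp(-2*x) > 0 for every x, so f'(x) = 0 ⇔ 13 - 10*x = 0.
  13 - 10*x = 0.
  ⇒ x = 13/10

f''(x) = 4*(5*x - 9)*exp(-2*x)
Second-derivative test at each critical point:
  f''(13/10) = -0.7427 < 0 → local maximum

Critical points: x = 13/10 (local maximum)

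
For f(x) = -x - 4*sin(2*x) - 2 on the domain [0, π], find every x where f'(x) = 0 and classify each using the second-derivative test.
f'(x) = 16*sin(x)^2 - 9

Solve f'(x) = 0 on [0, π]:
  f'(x) = 0 ⇔ cos(2*x) = -1/8, i.e. 2*x = ±arccos(-1/8) + 2nπ; keep the solutions lying in [0, π].
  ⇒ x = acos(-1/8)/2 ≈ 0.8481, pi - acos(-1/8)/2 ≈ 2.2935

f''(x) = 16*sin(2*x)
Second-derivative test at each critical point:
  f''(0.8481) = 15.8745 > 0 → local minimum
  f''(2.2935) = -15.8745 < 0 → local maximum

Critical points: x = acos(-1/8)/2 ≈ 0.8481 (local minimum); x = pi - acos(-1/8)/2 ≈ 2.2935 (local maximum)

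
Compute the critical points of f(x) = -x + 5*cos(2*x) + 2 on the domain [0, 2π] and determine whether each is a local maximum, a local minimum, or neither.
f'(x) = -10*sin(2*x) - 1

Solve f'(x) = 0 on [0, 2π]:
  f'(x) = 0 ⇔ sin(2*x) = -1/10, i.e. 2*x = arcsin(-1/10) + 2nπ or 2*x = π − arcsin(-1/10) + 2nπ; keep the solutions lying in [0, 2π].
  ⇒ x = asin(1/10)/2 + pi/2 ≈ 1.6209, pi - asin(1/10)/2 ≈ 3.0915, asin(1/10)/2 + 3*pi/2 ≈ 4.7625, -asin(1/10)/2 + 2*pi ≈ 6.2331

f''(x) = -20*cos(2*x)
Second-derivative test at each critical point:
  f''(1.6209) = 19.8997 > 0 → local minimum
  f''(3.0915) = -19.8997 < 0 → local maximum
  f''(4.7625) = 19.8997 > 0 → local minimum
  f''(6.2331) = -19.8997 < 0 → local maximum

Critical points: x = asin(1/10)/2 + pi/2 ≈ 1.6209 (local minimum); x = pi - asin(1/10)/2 ≈ 3.0915 (local maximum); x = asin(1/10)/2 + 3*pi/2 ≈ 4.7625 (local minimum); x = -asin(1/10)/2 + 2*pi ≈ 6.2331 (local maximum)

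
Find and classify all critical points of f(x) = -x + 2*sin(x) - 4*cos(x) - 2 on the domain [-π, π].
f'(x) = 4*sin(x) + 2*cos(x) - 1

Solve f'(x) = 0 on [-π, π]:
  f'(x) = 0 ⇔ 4*sin(x) + 2*cos(x) = 1. Write the left side as R·cos(x + φ) with R = √(2² + (-4)²) = 2*sqrt(5), cos φ = sqrt(5)/5, sin φ = -2*sqrt(5)/5; then cos(x + φ) = sqrt(5)/10. Solve for x and keep the solutions lying in [-π, π].
  ⇒ x = atan((2 - sqrt(19))/(1 + 2*sqrt(19))) ≈ -0.2381, atan((2 + sqrt(19))/(1 - 2*sqrt(19))) + pi ≈ 2.4524

f''(x) = -2*sin(x) + 4*cos(x)
Second-derivative test at each critical point:
  f''(-0.2381) = 4.3589 > 0 → local minimum
  f''(2.4524) = -4.3589 < 0 → local maximum

Critical points: x = atan((2 - sqrt(19))/(1 + 2*sqrt(19))) ≈ -0.2381 (local minimum); x = atan((2 + sqrt(19))/(1 - 2*sqrt(19))) + pi ≈ 2.4524 (local maximum)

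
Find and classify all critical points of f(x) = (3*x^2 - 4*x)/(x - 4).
f'(x) = (3*x^2 - 24*x + 16)/(x^2 - 8*x + 16)

Solve f'(x) = 0:
  f'(x) = (3*x^2 - 24*x + 16)/(x - 4)^2; the denominator is positive wherever f is defined, so f'(x) = 0 ⇔ 3*x^2 - 24*x + 16 = 0.
  3*x^2 - 24*x + 16 = 0 has no rational roots; quadratic formula: x = (24 ± √384)/6.
  ⇒ x = 4 - 4*sqrt(6)/3 ≈ 0.7340, 4*sqrt(6)/3 + 4 ≈ 7.2660

f''(x) = 64/(x^3 - 12*x^2 + 48*x - 64)
Second-derivative test at each critical point:
  f''(0.7340) = -1.8371 < 0 → local maximum
  f''(7.2660) = 1.8371 > 0 → local minimum

Critical points: x = 4 - 4*sqrt(6)/3 ≈ 0.7340 (local maximum); x = 4*sqrt(6)/3 + 4 ≈ 7.2660 (local minimum)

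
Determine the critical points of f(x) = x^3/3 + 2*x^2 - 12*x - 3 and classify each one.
f'(x) = x^2 + 4*x - 12

Solve f'(x) = 0:
  Factor: x^2 + 4*x - 12 = (x - 2)*(x + 6) = 0.
  ⇒ x = -6, 2

f''(x) = 2*x + 4
Second-derivative test at each critical point:
  f''(-6) = -8 < 0 → local maximum
  f''(2) = 8 > 0 → local minimum

Critical points: x = -6 (local maximum); x = 2 (local minimum)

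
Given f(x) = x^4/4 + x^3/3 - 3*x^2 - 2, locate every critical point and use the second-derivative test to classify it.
f'(x) = x*(x^2 + x - 6)

Solve f'(x) = 0:
  Factor: x^3 + x^2 - 6*x = x*(x - 2)*(x + 3) = 0.
  ⇒ x = -3, 0, 2

f''(x) = 3*x^2 + 2*x - 6
Second-derivative test at each critical point:
  f''(-3) = 15 > 0 → local minimum
  f''(0) = -6 < 0 → local maximum
  f''(2) = 10 > 0 → local minimum

Critical points: x = -3 (local minimum); x = 0 (local maximum); x = 2 (local minimum)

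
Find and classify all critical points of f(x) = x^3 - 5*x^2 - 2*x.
f'(x) = 3*x^2 - 10*x - 2

Solve f'(x) = 0:
  3*x^2 - 10*x - 2 = 0 has no rational roots; quadratic formula: x = (10 ± √124)/6.
  ⇒ x = 5/3 - sqrt(31)/3 ≈ -0.1893, 5/3 + sqrt(31)/3 ≈ 3.5226

f''(x) = 6*x - 10
Second-derivative test at each critical point:
  f''(-0.1893) = -11.1355 < 0 → local maximum
  f''(3.5226) = 11.1355 > 0 → local minimum

Critical points: x = 5/3 - sqrt(31)/3 ≈ -0.1893 (local maximum); x = 5/3 + sqrt(31)/3 ≈ 3.5226 (local minimum)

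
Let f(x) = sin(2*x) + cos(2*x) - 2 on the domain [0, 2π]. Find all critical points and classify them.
f'(x) = 2*sqrt(2)*cos(2*x + pi/4)

Solve f'(x) = 0 on [0, 2π]:
  f'(x) = 0 ⇔ cos(2*x) = sin(2*x) ⇔ tan(2*x) = 1, i.e. 2*x = arctan(1) + nπ; keep the solutions lying in [0, 2π].
  ⇒ x = pi/8 ≈ 0.3927, 5*pi/8 ≈ 1.9635, 9*pi/8 ≈ 3.5343, 13*pi/8 ≈ 5.1051

f''(x) = -4*sqrt(2)*sin(2*x + pi/4)
Second-derivative test at each critical point:
  f''(0.3927) = -5.6569 < 0 → local maximum
  f''(1.9635) = 5.6569 > 0 → local minimum
  f''(3.5343) = -5.6569 < 0 → local maximum
  f''(5.1051) = 5.6569 > 0 → local minimum

Critical points: x = pi/8 ≈ 0.3927 (local maximum); x = 5*pi/8 ≈ 1.9635 (local minimum); x = 9*pi/8 ≈ 3.5343 (local maximum); x = 13*pi/8 ≈ 5.1051 (local minimum)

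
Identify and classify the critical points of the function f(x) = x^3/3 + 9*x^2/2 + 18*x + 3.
f'(x) = x^2 + 9*x + 18

Solve f'(x) = 0:
  Factor: x^2 + 9*x + 18 = (x + 3)*(x + 6) = 0.
  ⇒ x = -6, -3

f''(x) = 2*x + 9
Second-derivative test at each critical point:
  f''(-6) = -3 < 0 → local maximum
  f''(-3) = 3 > 0 → local minimum

Critical points: x = -6 (local maximum); x = -3 (local minimum)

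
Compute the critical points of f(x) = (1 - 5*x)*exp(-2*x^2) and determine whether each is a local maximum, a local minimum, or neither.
f'(x) = (4*x*(5*x - 1) - 5)*exp(-2*x^2)

Solve f'(x) = 0:
  f'(x) = (20*x^2 - 4*x - 5)·exp(-2*x^2) and exp(-2*x^2) > 0 for every x, so f'(x) = 0 ⇔ 20*x^2 - 4*x - 5 = 0.
  20*x^2 - 4*x - 5 = 0 has no rational roots; quadratic formula: x = (4 ± √416)/40.
  ⇒ x = 1/10 - sqrt(26)/10 ≈ -0.4099, 1/10 + sqrt(26)/10 ≈ 0.6099

f''(x) = 4*(4*x^2*(1 - 5*x) + 15*x - 1)*exp(-2*x^2)
Second-derivative test at each critical point:
  f''(-0.4099) = -14.5749 < 0 → local maximum
  f''(0.6099) = 9.6928 > 0 → local minimum

Critical points: x = 1/10 - sqrt(26)/10 ≈ -0.4099 (local maximum); x = 1/10 + sqrt(26)/10 ≈ 0.6099 (local minimum)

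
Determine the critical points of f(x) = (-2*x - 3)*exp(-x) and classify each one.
f'(x) = (2*x + 1)*exp(-x)

Solve f'(x) = 0:
  f'(x) = (2*x + 1)·exp(-x) and exp(-x) > 0 for every x, so f'(x) = 0 ⇔ 2*x + 1 = 0.
  2*x + 1 = 0.
  ⇒ x = -1/2

f''(x) = (1 - 2*x)*exp(-x)
Second-derivative test at each critical point:
  f''(-1/2) = 3.2974 > 0 → local minimum

Critical points: x = -1/2 (local minimum)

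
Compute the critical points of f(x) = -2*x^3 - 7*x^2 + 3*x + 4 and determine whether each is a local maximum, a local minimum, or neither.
f'(x) = -6*x^2 - 14*x + 3

Solve f'(x) = 0:
  6*x^2 + 14*x - 3 = 0 has no rational roots; quadratic formula: x = (-14 ± √268)/12.
  ⇒ x = -sqrt(67)/6 - 7/6 ≈ -2.5309, -7/6 + sqrt(67)/6 ≈ 0.1976

f''(x) = -12*x - 14
Second-derivative test at each critical point:
  f''(-2.5309) = 16.3707 > 0 → local minimum
  f''(0.1976) = -16.3707 < 0 → local maximum

Critical points: x = -sqrt(67)/6 - 7/6 ≈ -2.5309 (local minimum); x = -7/6 + sqrt(67)/6 ≈ 0.1976 (local maximum)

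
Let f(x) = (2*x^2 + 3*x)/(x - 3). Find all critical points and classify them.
f'(x) = (2*x^2 - 12*x - 9)/(x^2 - 6*x + 9)

Solve f'(x) = 0:
  f'(x) = (2*x^2 - 12*x - 9)/(x - 3)^2; the denominator is positive wherever f is defined, so f'(x) = 0 ⇔ 2*x^2 - 12*x - 9 = 0.
  2*x^2 - 12*x - 9 = 0 has no rational roots; quadratic formula: x = (12 ± √216)/4.
  ⇒ x = 3 - 3*sqrt(6)/2 ≈ -0.6742, 3 + 3*sqrt(6)/2 ≈ 6.6742

f''(x) = 54/(x^3 - 9*x^2 + 27*x - 27)
Second-derivative test at each critical point:
  f''(-0.6742) = -1.0887 < 0 → local maximum
  f''(6.6742) = 1.0887 > 0 → local minimum

Critical points: x = 3 - 3*sqrt(6)/2 ≈ -0.6742 (local maximum); x = 3 + 3*sqrt(6)/2 ≈ 6.6742 (local minimum)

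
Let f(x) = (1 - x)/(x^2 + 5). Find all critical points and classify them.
f'(x) = (-x^2 + 2*x*(x - 1) - 5)/(x^2 + 5)^2

Solve f'(x) = 0:
  f'(x) = (x^2 - 2*x - 5)/(x^2 + 5)^2; the denominator is positive wherever f is defined, so f'(x) = 0 ⇔ x^2 - 2*x - 5 = 0.
  x^2 - 2*x - 5 = 0 has no rational roots; quadratic formula: x = (2 ± √24)/2.
  ⇒ x = 1 - sqrt(6) ≈ -1.4495, 1 + sqrt(6) ≈ 3.4495

f''(x) = 2*(4*x^2*(1 - x) + (3*x - 1)*(x^2 + 5))/(x^2 + 5)^3
Second-derivative test at each critical point:
  f''(-1.4495) = -0.0972 < 0 → local maximum
  f''(3.4495) = 0.0172 > 0 → local minimum

Critical points: x = 1 - sqrt(6) ≈ -1.4495 (local maximum); x = 1 + sqrt(6) ≈ 3.4495 (local minimum)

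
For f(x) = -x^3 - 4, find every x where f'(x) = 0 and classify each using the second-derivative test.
f'(x) = -3*x^2

Solve f'(x) = 0:
  ⇒ x = 0

f''(x) = -6*x
Second-derivative test at each critical point:
  f''(0) = 0, so the second-derivative test is inconclusive; use the first-derivative test: f'(-1/4) = -0.1875, f'(1/4) = -0.1875 — f' is negative on both sides (no sign change) → neither a local maximum nor a local minimum

Critical points: x = 0 (neither)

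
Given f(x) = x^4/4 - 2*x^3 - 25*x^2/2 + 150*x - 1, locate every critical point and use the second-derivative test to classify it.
f'(x) = x^3 - 6*x^2 - 25*x + 150

Solve f'(x) = 0:
  Factor: x^3 - 6*x^2 - 25*x + 150 = (x - 6)*(x - 5)*(x + 5) = 0.
  ⇒ x = -5, 5, 6

f''(x) = 3*x^2 - 12*x - 25
Second-derivative test at each critical point:
  f''(-5) = 110 > 0 → local minimum
  f''(5) = -10 < 0 → local maximum
  f''(6) = 11 > 0 → local minimum

Critical points: x = -5 (local minimum); x = 5 (local maximum); x = 6 (local minimum)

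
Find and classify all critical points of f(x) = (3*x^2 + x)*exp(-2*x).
f'(x) = (-6*x^2 + 4*x + 1)*exp(-2*x)

Solve f'(x) = 0:
  f'(x) = (-6*x^2 + 4*x + 1)·exp(-2*x) and exp(-2*x) > 0 for every x, so f'(x) = 0 ⇔ -6*x^2 + 4*x + 1 = 0.
  6*x^2 - 4*x - 1 = 0 has no rational roots; quadratic formula: x = (4 ± √40)/12.
  ⇒ x = 1/3 - sqrt(10)/6 ≈ -0.1937, 1/3 + sqrt(10)/6 ≈ 0.8604

f''(x) = 2*(6*x^2 - 10*x + 1)*exp(-2*x)
Second-derivative test at each critical point:
  f''(-0.1937) = 9.3172 > 0 → local minimum
  f''(0.8604) = -1.1317 < 0 → local maximum

Critical points: x = 1/3 - sqrt(10)/6 ≈ -0.1937 (local minimum); x = 1/3 + sqrt(10)/6 ≈ 0.8604 (local maximum)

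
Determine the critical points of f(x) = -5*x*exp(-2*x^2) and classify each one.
f'(x) = 5*(4*x^2 - 1)*exp(-2*x^2)

Solve f'(x) = 0:
  f'(x) = (20*x^2 - 5)·exp(-2*x^2) and exp(-2*x^2) > 0 for every x, so f'(x) = 0 ⇔ 20*x^2 - 5 = 0.
  Factor: 20*x^2 - 5 = 5*(2*x - 1)*(2*x + 1) = 0.
  ⇒ x = -1/2, 1/2

f''(x) = (-80*x^3 + 60*x)*exp(-2*x^2)
Second-derivative test at each critical point:
  f''(-1/2) = -12.1306 < 0 → local maximum
  f''(1/2) = 12.1306 > 0 → local minimum

Critical points: x = -1/2 (local maximum); x = 1/2 (local minimum)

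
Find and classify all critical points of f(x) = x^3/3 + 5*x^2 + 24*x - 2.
f'(x) = x^2 + 10*x + 24

Solve f'(x) = 0:
  Factor: x^2 + 10*x + 24 = (x + 4)*(x + 6) = 0.
  ⇒ x = -6, -4

f''(x) = 2*x + 10
Second-derivative test at each critical point:
  f''(-6) = -2 < 0 → local maximum
  f''(-4) = 2 > 0 → local minimum

Critical points: x = -6 (local maximum); x = -4 (local minimum)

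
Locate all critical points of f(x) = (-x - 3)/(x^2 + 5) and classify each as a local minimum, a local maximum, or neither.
f'(x) = (-x^2 + 2*x*(x + 3) - 5)/(x^2 + 5)^2

Solve f'(x) = 0:
  f'(x) = (x^2 + 6*x - 5)/(x^2 + 5)^2; the denominator is positive wherever f is defined, so f'(x) = 0 ⇔ x^2 + 6*x - 5 = 0.
  x^2 + 6*x - 5 = 0 has no rational roots; quadratic formula: x = (-6 ± √56)/2.
  ⇒ x = -sqrt(14) - 3 ≈ -6.7417, -3 + sqrt(14) ≈ 0.7417

f''(x) = 2*(-4*x^2*(x + 3) + 3*(x + 1)*(x^2 + 5))/(x^2 + 5)^3
Second-derivative test at each critical point:
  f''(-6.7417) = -0.0029 < 0 → local maximum
  f''(0.7417) = 0.2429 > 0 → local minimum

Critical points: x = -sqrt(14) - 3 ≈ -6.7417 (local maximum); x = -3 + sqrt(14) ≈ 0.7417 (local minimum)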